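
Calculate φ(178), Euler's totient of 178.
88

178 = 2 × 89
φ(n) = n × ∏(1 - 1/p) for each prime p dividing n
φ(178) = 178 × (1 - 1/2) × (1 - 1/89) = 88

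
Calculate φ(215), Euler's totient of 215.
168

215 = 5 × 43
φ(n) = n × ∏(1 - 1/p) for each prime p dividing n
φ(215) = 215 × (1 - 1/5) × (1 - 1/43) = 168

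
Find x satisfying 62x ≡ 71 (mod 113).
x ≡ 54 (mod 113)

gcd(62, 113) = 1, which divides 71, so solutions exist.
Find 62^(-1) mod 113 by the extended Euclidean algorithm:
113 = 1 × 62 + 51  ⟹  51 = (1)·113 + (-1)·62
62 = 1 × 51 + 11  ⟹  11 = (-1)·113 + (2)·62
51 = 4 × 11 + 7  ⟹  7 = (5)·113 + (-9)·62
11 = 1 × 7 + 4  ⟹  4 = (-6)·113 + (11)·62
7 = 1 × 4 + 3  ⟹  3 = (11)·113 + (-20)·62
4 = 1 × 3 + 1  ⟹  1 = (-17)·113 + (31)·62
So (31)·62 ≡ 1 (mod 113), i.e. 62^(-1) ≡ 31 (mod 113).
x ≡ 31 × 71 = 2201 ≡ 54 (mod 113).
Check: 62 × 54 = 3348 ≡ 71 (mod 113).
Unique solution: x ≡ 54 (mod 113)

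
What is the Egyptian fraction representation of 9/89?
1/10 + 1/890

Greedy algorithm:
9/89: ceiling(89/9) = 10, use 1/10
1/890: ceiling(890/1) = 890, use 1/890
Result: 9/89 = 1/10 + 1/890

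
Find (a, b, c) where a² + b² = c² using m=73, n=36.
(4033, 5256, 6625)

Euclid's formula: a = m² - n², b = 2mn, c = m² + n²
m = 73, n = 36
a = 73² - 36² = 5329 - 1296 = 4033
b = 2 × 73 × 36 = 5256
c = 73² + 36² = 5329 + 1296 = 6625
Verification: 4033² + 5256² = 16265089 + 27625536 = 43890625 = 6625² ✓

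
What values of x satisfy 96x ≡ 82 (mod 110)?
x ≡ 2 (mod 55)

gcd(96, 110) = 2, which divides 82, so solutions exist.
Divide through by 2: 48x ≡ 41 (mod 55).
Find 48^(-1) mod 55 by the extended Euclidean algorithm:
55 = 1 × 48 + 7  ⟹  7 = (1)·55 + (-1)·48
48 = 6 × 7 + 6  ⟹  6 = (-6)·55 + (7)·48
7 = 1 × 6 + 1  ⟹  1 = (7)·55 + (-8)·48
So (-8)·48 ≡ 1 (mod 55), i.e. 48^(-1) ≡ -8 ≡ 47 (mod 55).
x ≡ 47 × 41 = 1927 ≡ 2 (mod 55).
Check: 96 × 2 = 192 ≡ 82 (mod 110).
x ≡ 2 (mod 55), giving 2 solutions mod 110.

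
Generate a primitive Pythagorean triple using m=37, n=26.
(693, 1924, 2045)

Euclid's formula: a = m² - n², b = 2mn, c = m² + n²
m = 37, n = 26
a = 37² - 26² = 1369 - 676 = 693
b = 2 × 37 × 26 = 1924
c = 37² + 26² = 1369 + 676 = 2045
Verification: 693² + 1924² = 480249 + 3701776 = 4182025 = 2045² ✓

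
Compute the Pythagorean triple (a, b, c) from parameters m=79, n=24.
(5665, 3792, 6817)

Euclid's formula: a = m² - n², b = 2mn, c = m² + n²
m = 79, n = 24
a = 79² - 24² = 6241 - 576 = 5665
b = 2 × 79 × 24 = 3792
c = 79² + 24² = 6241 + 576 = 6817
Verification: 5665² + 3792² = 32092225 + 14379264 = 46471489 = 6817² ✓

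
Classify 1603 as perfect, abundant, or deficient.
deficient

Proper divisors of 1603: sum = 1 + 7 + 229 = 237
Since 237 < 1603, 1603 is deficient.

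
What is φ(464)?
224

464 = 2^4 × 29
φ(n) = n × ∏(1 - 1/p) for each prime p dividing n
φ(464) = 464 × (1 - 1/2) × (1 - 1/29) = 224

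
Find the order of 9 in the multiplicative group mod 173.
86

173 is prime, so ord(9) divides φ(173) = 172.
Divisors of 172: 1, 2, 4, 43, 86, 172.
Repeated squaring: 9^1 ≡ 9, 9^2 ≡ 81, 9^4 ≡ 160, 9^8 ≡ 169, 9^16 ≡ 16, 9^32 ≡ 83, 9^64 ≡ 142, 9^128 ≡ 96 (mod 173).
Test 9^d mod 173 for each divisor d in increasing order:
9^1 ≡ 9
9^2 ≡ 81
9^4 ≡ 160
9^43 = 9^32·9^8·9^2·9^1 ≡ 172
9^86 = 9^64·9^16·9^4·9^2 ≡ 1  ← first divisor giving 1
The order is 86.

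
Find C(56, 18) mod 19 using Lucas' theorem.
1

Using Lucas' theorem:
Write n=56 and k=18 in base 19:
n in base 19: [2, 18]
k in base 19: [0, 18]
C(56,18) mod 19 = ∏ C(n_i, k_i) mod 19
Digit binomials (mod 19): C(2,0) = 1; C(18,18) = 1
Product: 1 × 1 = 1 ≡ 1 (mod 19)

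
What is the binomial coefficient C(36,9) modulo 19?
9

Using Lucas' theorem:
Write n=36 and k=9 in base 19:
n in base 19: [1, 17]
k in base 19: [0, 9]
C(36,9) mod 19 = ∏ C(n_i, k_i) mod 19
Digit binomials (mod 19): C(1,0) = 1; C(17,9) = 24310 ≡ 9
Product: 1 × 9 = 9 ≡ 9 (mod 19)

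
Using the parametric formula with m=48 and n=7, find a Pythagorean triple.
(2255, 672, 2353)

Euclid's formula: a = m² - n², b = 2mn, c = m² + n²
m = 48, n = 7
a = 48² - 7² = 2304 - 49 = 2255
b = 2 × 48 × 7 = 672
c = 48² + 7² = 2304 + 49 = 2353
Verification: 2255² + 672² = 5085025 + 451584 = 5536609 = 2353² ✓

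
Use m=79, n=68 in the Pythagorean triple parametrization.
(1617, 10744, 10865)

Euclid's formula: a = m² - n², b = 2mn, c = m² + n²
m = 79, n = 68
a = 79² - 68² = 6241 - 4624 = 1617
b = 2 × 79 × 68 = 10744
c = 79² + 68² = 6241 + 4624 = 10865
Verification: 1617² + 10744² = 2614689 + 115433536 = 118048225 = 10865² ✓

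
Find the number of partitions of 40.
37338

p(n) counts ways to write n as a sum of positive integers (order ignored).
Euler's pentagonal recurrence: p(k) = p(k-1) + p(k-2) - p(k-5) - p(k-7) + p(k-12) + p(k-15) - ... (offsets j(3j∓1)/2, signs ++--, p(0)=1, p(<0)=0).
DP table for k = 0..39: p(0)=1, p(1)=1, p(2)=2, p(3)=3, p(4)=5, p(5)=7, p(6)=11, p(7)=15, p(8)=22, p(9)=30, p(10)=42, p(11)=56, p(12)=77, p(13)=101, p(14)=135, p(15)=176, p(16)=231, p(17)=297, p(18)=385, p(19)=490, p(20)=627, p(21)=792, p(22)=1002, p(23)=1255, p(24)=1575, p(25)=1958, p(26)=2436, p(27)=3010, p(28)=3718, p(29)=4565, p(30)=5604, p(31)=6842, p(32)=8349, p(33)=10143, p(34)=12310, p(35)=14883, p(36)=17977, p(37)=21637, p(38)=26015, p(39)=31185.
Final step: p(40) = p(39) + p(38) - p(35) - p(33) + p(28) + p(25) - p(18) - p(14) + p(5) + p(0)
= 31185 + 26015 - 14883 - 10143 + 3718 + 1958 - 385 - 135 + 7 + 1
= 37338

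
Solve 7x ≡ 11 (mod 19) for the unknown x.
x ≡ 7 (mod 19)

gcd(7, 19) = 1, which divides 11, so solutions exist.
Find 7^(-1) mod 19 by the extended Euclidean algorithm:
19 = 2 × 7 + 5  ⟹  5 = (1)·19 + (-2)·7
7 = 1 × 5 + 2  ⟹  2 = (-1)·19 + (3)·7
5 = 2 × 2 + 1  ⟹  1 = (3)·19 + (-8)·7
So (-8)·7 ≡ 1 (mod 19), i.e. 7^(-1) ≡ -8 ≡ 11 (mod 19).
x ≡ 11 × 11 = 121 ≡ 7 (mod 19).
Check: 7 × 7 = 49 ≡ 11 (mod 19).
Unique solution: x ≡ 7 (mod 19)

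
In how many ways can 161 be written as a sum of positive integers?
118159068427

p(n) counts ways to write n as a sum of positive integers (order ignored).
Euler's pentagonal recurrence: p(k) = p(k-1) + p(k-2) - p(k-5) - p(k-7) + p(k-12) + p(k-15) - ... (offsets j(3j∓1)/2, signs ++--, p(0)=1, p(<0)=0).
DP table for k = 0..160: p(0)=1, p(1)=1, p(2)=2, p(3)=3, p(4)=5, p(5)=7, p(6)=11, p(7)=15, p(8)=22, p(9)=30, p(10)=42, p(11)=56, p(12)=77, p(13)=101, p(14)=135, p(15)=176, p(16)=231, p(17)=297, p(18)=385, p(19)=490, p(20)=627, p(21)=792, p(22)=1002, p(23)=1255, p(24)=1575, p(25)=1958, p(26)=2436, p(27)=3010, p(28)=3718, p(29)=4565, p(30)=5604, p(31)=6842, p(32)=8349, p(33)=10143, p(34)=12310, p(35)=14883, p(36)=17977, p(37)=21637, p(38)=26015, p(39)=31185, p(40)=37338, p(41)=44583, p(42)=53174, p(43)=63261, p(44)=75175, p(45)=89134, p(46)=105558, p(47)=124754, p(48)=147273, p(49)=173525, p(50)=204226, p(51)=239943, p(52)=281589, p(53)=329931, p(54)=386155, p(55)=451276, p(56)=526823, p(57)=614154, p(58)=715220, p(59)=831820, p(60)=966467, p(61)=1121505, p(62)=1300156, p(63)=1505499, p(64)=1741630, p(65)=2012558, p(66)=2323520, p(67)=2679689, p(68)=3087735, p(69)=3554345, p(70)=4087968, p(71)=4697205, p(72)=5392783, p(73)=6185689, p(74)=7089500, p(75)=8118264, p(76)=9289091, p(77)=10619863, p(78)=12132164, p(79)=13848650, p(80)=15796476, p(81)=18004327, p(82)=20506255, p(83)=23338469, p(84)=26543660, p(85)=30167357, p(86)=34262962, p(87)=38887673, p(88)=44108109, p(89)=49995925, p(90)=56634173, p(91)=64112359, p(92)=72533807, p(93)=82010177, p(94)=92669720, p(95)=104651419, p(96)=118114304, p(97)=133230930, p(98)=150198136, p(99)=169229875, p(100)=190569292, p(101)=214481126, p(102)=241265379, p(103)=271248950, p(104)=304801365, p(105)=342325709, p(106)=384276336, p(107)=431149389, p(108)=483502844, p(109)=541946240, p(110)=607163746, p(111)=679903203, p(112)=761002156, p(113)=851376628, p(114)=952050665, p(115)=1064144451, p(116)=1188908248, p(117)=1327710076, p(118)=1482074143, p(119)=1653668665, p(120)=1844349560, p(121)=2056148051, p(122)=2291320912, p(123)=2552338241, p(124)=2841940500, p(125)=3163127352, p(126)=3519222692, p(127)=3913864295, p(128)=4351078600, p(129)=4835271870, p(130)=5371315400, p(131)=5964539504, p(132)=6620830889, p(133)=7346629512, p(134)=8149040695, p(135)=9035836076, p(136)=10015581680, p(137)=11097645016, p(138)=12292341831, p(139)=13610949895, p(140)=15065878135, p(141)=16670689208, p(142)=18440293320, p(143)=20390982757, p(144)=22540654445, p(145)=24908858009, p(146)=27517052599, p(147)=30388671978, p(148)=33549419497, p(149)=37027355200, p(150)=40853235313, p(151)=45060624582, p(152)=49686288421, p(153)=54770336324, p(154)=60356673280, p(155)=66493182097, p(156)=73232243759, p(157)=80630964769, p(158)=88751778802, p(159)=97662728555, p(160)=107438159466.
Final step: p(161) = p(160) + p(159) - p(156) - p(154) + p(149) + p(146) - p(139) - p(135) + p(126) + p(121) - p(110) - p(104) + p(91) + p(84) - p(69) - p(61) + p(44) + p(35) - p(16) - p(6)
= 107438159466 + 97662728555 - 73232243759 - 60356673280 + 37027355200 + 27517052599 - 13610949895 - 9035836076 + 3519222692 + 2056148051 - 607163746 - 304801365 + 64112359 + 26543660 - 3554345 - 1121505 + 75175 + 14883 - 231 - 11
= 118159068427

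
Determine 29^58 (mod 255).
196

Repeated squaring. Binary of 58 = 111010.
29^1 ≡ 29 (mod 255); 29^2 ≡ 76 (mod 255); 29^4 ≡ 166 (mod 255); 29^8 ≡ 16 (mod 255); 29^16 ≡ 1 (mod 255); 29^32 ≡ 1 (mod 255)
29^58 = 29^2 × 29^8 × 29^16 × 29^32 ≡ 196 (mod 255)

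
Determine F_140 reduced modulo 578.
473

Matrix identity: Q^n = [[F_(n+1), F_n], [F_n, F_(n-1)]] with Q = [[1,1],[1,0]].
n = 140 = 10001100₂. Square-and-multiply, entries mod 578:
Q^1 = [[1,1],[1,0]]
Q^2 = (Q^1)² = [[2,1],[1,1]]
Q^4 = (Q^2)² = [[5,3],[3,2]]
Q^8 = (Q^4)² = [[34,21],[21,13]]
Q^17 = (Q^8)²·Q = [[272,441],[441,409]]
Q^35 = (Q^17)²·Q = [[34,273],[273,339]]
Q^70 = (Q^35)² = [[545,101],[101,444]]
Q^140 = (Q^70)² = [[308,473],[473,413]]
F_140 mod 578 = Q^140[0][1] = 473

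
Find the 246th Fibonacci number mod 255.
128

Matrix identity: Q^n = [[F_(n+1), F_n], [F_n, F_(n-1)]] with Q = [[1,1],[1,0]].
n = 246 = 11110110₂. Square-and-multiply, entries mod 255:
Q^1 = [[1,1],[1,0]]
Q^3 = (Q^1)²·Q = [[3,2],[2,1]]
Q^7 = (Q^3)²·Q = [[21,13],[13,8]]
Q^15 = (Q^7)²·Q = [[222,100],[100,122]]
Q^30 = (Q^15)² = [[124,230],[230,149]]
Q^61 = (Q^30)²·Q = [[251,191],[191,60]]
Q^123 = (Q^61)²·Q = [[18,32],[32,241]]
Q^246 = (Q^123)² = [[73,128],[128,200]]
F_246 mod 255 = Q^246[0][1] = 128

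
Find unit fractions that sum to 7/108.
1/16 + 1/432

Greedy algorithm:
7/108: ceiling(108/7) = 16, use 1/16
1/432: ceiling(432/1) = 432, use 1/432
Result: 7/108 = 1/16 + 1/432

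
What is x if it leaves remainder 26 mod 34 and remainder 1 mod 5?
26

Using Chinese Remainder Theorem:
M = 34 × 5 = 170
M1 = 5, M2 = 34
y1 = 5^(-1) mod 34 = 7
y2 = 34^(-1) mod 5 = 4
x = (26×5×7 + 1×34×4) mod 170 = 26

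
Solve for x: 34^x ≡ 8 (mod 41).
2

Baby-step giant-step with step n = ⌈√41⌉ = 7.
Baby steps 34^j mod 41 (j:value) for j=0..6: 0:1, 1:34, 2:8, 3:26, 4:23, 5:3, 6:20.
h = 8 is already in the table at j=2, so x = 2.
Check: 34^2 ≡ 8 (mod 41).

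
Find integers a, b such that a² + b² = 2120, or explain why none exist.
2² + 46² (a=2, b=46)

Factorization: 2120 = 2^3 × 5 × 53
By Fermat: n is sum of two squares iff every prime p ≡ 3 (mod 4) appears to even power.
All primes ≡ 3 (mod 4) appear to even power.
Search a = 0, 1, 2, … for 2120 - a² a perfect square: first hit at a = 2: 2120 - 4 = 2116 = 46².
2120 = 2² + 46² = 4 + 2116 ✓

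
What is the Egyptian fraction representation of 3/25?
1/9 + 1/113 + 1/25425

Greedy algorithm:
3/25: ceiling(25/3) = 9, use 1/9
2/225: ceiling(225/2) = 113, use 1/113
1/25425: ceiling(25425/1) = 25425, use 1/25425
Result: 3/25 = 1/9 + 1/113 + 1/25425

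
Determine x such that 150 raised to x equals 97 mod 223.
109

Baby-step giant-step with step n = ⌈√223⌉ = 15.
Baby steps 150^j mod 223 (j:value) for j=0..14: 0:1, 1:150, 2:200, 3:118, 4:83, 5:185, 6:98, 7:205, 8:199, 9:191, 10:106, 11:67, 12:15, 13:20, 14:101.
Giant-step multiplier: 150^(-15) ≡ 150^(222-15) = 150^207 ≡ 207 (mod 223).
Giant steps γ_i = 97·207^i mod 223: γ_0=97, γ_1=9, γ_2=79, γ_3=74, γ_4=154, γ_5=212, γ_6=176, γ_7=83 (in table at j=4).
x = i·n + j = 7·15 + 4 = 109.
Check: 150^109 ≡ 97 (mod 223).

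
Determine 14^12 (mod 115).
101

Repeated squaring. Binary of 12 = 1100.
14^1 ≡ 14 (mod 115); 14^2 ≡ 81 (mod 115); 14^4 ≡ 6 (mod 115); 14^8 ≡ 36 (mod 115)
14^12 = 14^4 × 14^8 ≡ 101 (mod 115)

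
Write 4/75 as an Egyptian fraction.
1/19 + 1/1425

Greedy algorithm:
4/75: ceiling(75/4) = 19, use 1/19
1/1425: ceiling(1425/1) = 1425, use 1/1425
Result: 4/75 = 1/19 + 1/1425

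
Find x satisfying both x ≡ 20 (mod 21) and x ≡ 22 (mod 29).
167

Using Chinese Remainder Theorem:
M = 21 × 29 = 609
M1 = 29, M2 = 21
y1 = 29^(-1) mod 21 = 8
y2 = 21^(-1) mod 29 = 18
x = (20×29×8 + 22×21×18) mod 609 = 167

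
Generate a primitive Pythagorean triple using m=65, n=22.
(3741, 2860, 4709)

Euclid's formula: a = m² - n², b = 2mn, c = m² + n²
m = 65, n = 22
a = 65² - 22² = 4225 - 484 = 3741
b = 2 × 65 × 22 = 2860
c = 65² + 22² = 4225 + 484 = 4709
Verification: 3741² + 2860² = 13995081 + 8179600 = 22174681 = 4709² ✓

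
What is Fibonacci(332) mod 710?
469

Matrix identity: Q^n = [[F_(n+1), F_n], [F_n, F_(n-1)]] with Q = [[1,1],[1,0]].
n = 332 = 101001100₂. Square-and-multiply, entries mod 710:
Q^1 = [[1,1],[1,0]]
Q^2 = (Q^1)² = [[2,1],[1,1]]
Q^5 = (Q^2)²·Q = [[8,5],[5,3]]
Q^10 = (Q^5)² = [[89,55],[55,34]]
Q^20 = (Q^10)² = [[296,375],[375,631]]
Q^41 = (Q^20)²·Q = [[56,331],[331,435]]
Q^83 = (Q^41)²·Q = [[448,517],[517,641]]
Q^166 = (Q^83)² = [[103,693],[693,120]]
Q^332 = (Q^166)² = [[248,469],[469,489]]
F_332 mod 710 = Q^332[0][1] = 469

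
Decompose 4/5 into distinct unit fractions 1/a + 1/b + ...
1/2 + 1/4 + 1/20

Greedy algorithm:
4/5: ceiling(5/4) = 2, use 1/2
3/10: ceiling(10/3) = 4, use 1/4
1/20: ceiling(20/1) = 20, use 1/20
Result: 4/5 = 1/2 + 1/4 + 1/20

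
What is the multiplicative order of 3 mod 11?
5

11 is prime, so ord(3) divides φ(11) = 10.
Divisors of 10: 1, 2, 5, 10.
Repeated squaring: 3^1 ≡ 3, 3^2 ≡ 9, 3^4 ≡ 4, 3^8 ≡ 5 (mod 11).
Test 3^d mod 11 for each divisor d in increasing order:
3^1 ≡ 3
3^2 ≡ 9
3^5 = 3^4·3^1 ≡ 1  ← first divisor giving 1
The order is 5.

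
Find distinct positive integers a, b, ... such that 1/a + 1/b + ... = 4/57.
1/15 + 1/285

Greedy algorithm:
4/57: ceiling(57/4) = 15, use 1/15
1/285: ceiling(285/1) = 285, use 1/285
Result: 4/57 = 1/15 + 1/285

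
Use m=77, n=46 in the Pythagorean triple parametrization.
(3813, 7084, 8045)

Euclid's formula: a = m² - n², b = 2mn, c = m² + n²
m = 77, n = 46
a = 77² - 46² = 5929 - 2116 = 3813
b = 2 × 77 × 46 = 7084
c = 77² + 46² = 5929 + 2116 = 8045
Verification: 3813² + 7084² = 14538969 + 50183056 = 64722025 = 8045² ✓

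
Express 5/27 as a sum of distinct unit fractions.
1/6 + 1/54

Greedy algorithm:
5/27: ceiling(27/5) = 6, use 1/6
1/54: ceiling(54/1) = 54, use 1/54
Result: 5/27 = 1/6 + 1/54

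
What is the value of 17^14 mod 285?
139

Repeated squaring. Binary of 14 = 1110.
17^1 ≡ 17 (mod 285); 17^2 ≡ 4 (mod 285); 17^4 ≡ 16 (mod 285); 17^8 ≡ 256 (mod 285)
17^14 = 17^2 × 17^4 × 17^8 ≡ 139 (mod 285)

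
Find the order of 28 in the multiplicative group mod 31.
15

31 is prime, so ord(28) divides φ(31) = 30.
Divisors of 30: 1, 2, 3, 5, 6, 10, 15, 30.
Repeated squaring: 28^1 ≡ 28, 28^2 ≡ 9, 28^4 ≡ 19, 28^8 ≡ 20, 28^16 ≡ 28 (mod 31).
Test 28^d mod 31 for each divisor d in increasing order:
28^1 ≡ 28
28^2 ≡ 9
28^3 = 28^2·28^1 ≡ 4
28^5 = 28^4·28^1 ≡ 5
28^6 = 28^4·28^2 ≡ 16
28^10 = 28^8·28^2 ≡ 25
28^15 = 28^8·28^4·28^2·28^1 ≡ 1  ← first divisor giving 1
The order is 15.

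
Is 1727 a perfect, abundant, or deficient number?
deficient

Proper divisors of 1727: sum = 1 + 11 + 157 = 169
Since 169 < 1727, 1727 is deficient.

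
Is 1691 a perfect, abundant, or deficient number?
deficient

Proper divisors of 1691: sum = 1 + 19 + 89 = 109
Since 109 < 1691, 1691 is deficient.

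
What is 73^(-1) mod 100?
37

gcd(73, 100) = 1, so the inverse exists.
Extended Euclidean algorithm on (100, 73):
100 = 1 × 73 + 27  ⟹  27 = (1)·100 + (-1)·73
73 = 2 × 27 + 19  ⟹  19 = (-2)·100 + (3)·73
27 = 1 × 19 + 8  ⟹  8 = (3)·100 + (-4)·73
19 = 2 × 8 + 3  ⟹  3 = (-8)·100 + (11)·73
8 = 2 × 3 + 2  ⟹  2 = (19)·100 + (-26)·73
3 = 1 × 2 + 1  ⟹  1 = (-27)·100 + (37)·73
So (37)·73 ≡ 1 (mod 100), i.e. 73^(-1) ≡ 37 (mod 100).
Check: 73 × 37 = 2701 ≡ 1 (mod 100)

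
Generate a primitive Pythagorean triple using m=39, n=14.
(1325, 1092, 1717)

Euclid's formula: a = m² - n², b = 2mn, c = m² + n²
m = 39, n = 14
a = 39² - 14² = 1521 - 196 = 1325
b = 2 × 39 × 14 = 1092
c = 39² + 14² = 1521 + 196 = 1717
Verification: 1325² + 1092² = 1755625 + 1192464 = 2948089 = 1717² ✓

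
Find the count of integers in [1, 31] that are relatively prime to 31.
30

31 = 31
φ(n) = n × ∏(1 - 1/p) for each prime p dividing n
φ(31) = 31 × (1 - 1/31) = 30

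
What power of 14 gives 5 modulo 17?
13

Baby-step giant-step with step n = ⌈√17⌉ = 5.
Baby steps 14^j mod 17 (j:value) for j=0..4: 0:1, 1:14, 2:9, 3:7, 4:13.
Giant-step multiplier: 14^(-5) ≡ 14^(16-5) = 14^11 ≡ 10 (mod 17).
Giant steps γ_i = 5·10^i mod 17: γ_0=5, γ_1=16, γ_2=7 (in table at j=3).
x = i·n + j = 2·5 + 3 = 13.
Check: 14^13 ≡ 5 (mod 17).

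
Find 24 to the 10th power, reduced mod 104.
88

Repeated squaring. Binary of 10 = 1010.
24^1 ≡ 24 (mod 104); 24^2 ≡ 56 (mod 104); 24^4 ≡ 16 (mod 104); 24^8 ≡ 48 (mod 104)
24^10 = 24^2 × 24^8 ≡ 88 (mod 104)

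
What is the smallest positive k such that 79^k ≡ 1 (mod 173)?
172

173 is prime, so ord(79) divides φ(173) = 172.
Divisors of 172: 1, 2, 4, 43, 86, 172.
Repeated squaring: 79^1 ≡ 79, 79^2 ≡ 13, 79^4 ≡ 169, 79^8 ≡ 16, 79^16 ≡ 83, 79^32 ≡ 142, 79^64 ≡ 96, 79^128 ≡ 47 (mod 173).
Test 79^d mod 173 for each divisor d in increasing order:
79^1 ≡ 79
79^2 ≡ 13
79^4 ≡ 169
79^43 = 79^32·79^8·79^2·79^1 ≡ 93
79^86 = 79^64·79^16·79^4·79^2 ≡ 172
79^172 = 79^128·79^32·79^8·79^4 ≡ 1  ← first divisor giving 1
The order is 172.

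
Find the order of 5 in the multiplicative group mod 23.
22

23 is prime, so ord(5) divides φ(23) = 22.
Divisors of 22: 1, 2, 11, 22.
Repeated squaring: 5^1 ≡ 5, 5^2 ≡ 2, 5^4 ≡ 4, 5^8 ≡ 16, 5^16 ≡ 3 (mod 23).
Test 5^d mod 23 for each divisor d in increasing order:
5^1 ≡ 5
5^2 ≡ 2
5^11 = 5^8·5^2·5^1 ≡ 22
5^22 = 5^16·5^4·5^2 ≡ 1  ← first divisor giving 1
The order is 22.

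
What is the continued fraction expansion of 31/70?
[0; 2, 3, 1, 7]

Euclidean algorithm steps:
31 = 0 × 70 + 31
70 = 2 × 31 + 8
31 = 3 × 8 + 7
8 = 1 × 7 + 1
7 = 7 × 1 + 0
Continued fraction: [0; 2, 3, 1, 7]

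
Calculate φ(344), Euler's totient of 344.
168

344 = 2^3 × 43
φ(n) = n × ∏(1 - 1/p) for each prime p dividing n
φ(344) = 344 × (1 - 1/2) × (1 - 1/43) = 168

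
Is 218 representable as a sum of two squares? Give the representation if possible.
7² + 13² (a=7, b=13)

Factorization: 218 = 2 × 109
By Fermat: n is sum of two squares iff every prime p ≡ 3 (mod 4) appears to even power.
All primes ≡ 3 (mod 4) appear to even power.
Search a = 0, 1, 2, … for 218 - a² a perfect square: first hit at a = 7: 218 - 49 = 169 = 13².
218 = 7² + 13² = 49 + 169 ✓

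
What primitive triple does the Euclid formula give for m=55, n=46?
(909, 5060, 5141)

Euclid's formula: a = m² - n², b = 2mn, c = m² + n²
m = 55, n = 46
a = 55² - 46² = 3025 - 2116 = 909
b = 2 × 55 × 46 = 5060
c = 55² + 46² = 3025 + 2116 = 5141
Verification: 909² + 5060² = 826281 + 25603600 = 26429881 = 5141² ✓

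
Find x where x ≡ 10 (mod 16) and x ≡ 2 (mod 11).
90

Using Chinese Remainder Theorem:
M = 16 × 11 = 176
M1 = 11, M2 = 16
y1 = 11^(-1) mod 16 = 3
y2 = 16^(-1) mod 11 = 9
x = (10×11×3 + 2×16×9) mod 176 = 90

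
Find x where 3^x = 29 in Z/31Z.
9

Baby-step giant-step with step n = ⌈√31⌉ = 6.
Baby steps 3^j mod 31 (j:value) for j=0..5: 0:1, 1:3, 2:9, 3:27, 4:19, 5:26.
Giant-step multiplier: 3^(-6) ≡ 3^(30-6) = 3^24 ≡ 2 (mod 31).
Giant steps γ_i = 29·2^i mod 31: γ_0=29, γ_1=27 (in table at j=3).
x = i·n + j = 1·6 + 3 = 9.
Check: 3^9 ≡ 29 (mod 31).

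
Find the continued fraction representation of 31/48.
[0; 1, 1, 1, 4, 1, 2]

Euclidean algorithm steps:
31 = 0 × 48 + 31
48 = 1 × 31 + 17
31 = 1 × 17 + 14
17 = 1 × 14 + 3
14 = 4 × 3 + 2
3 = 1 × 2 + 1
2 = 2 × 1 + 0
Continued fraction: [0; 1, 1, 1, 4, 1, 2]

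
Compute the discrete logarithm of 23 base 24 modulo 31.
9

Baby-step giant-step with step n = ⌈√31⌉ = 6.
Baby steps 24^j mod 31 (j:value) for j=0..5: 0:1, 1:24, 2:18, 3:29, 4:14, 5:26.
Giant-step multiplier: 24^(-6) ≡ 24^(30-6) = 24^24 ≡ 8 (mod 31).
Giant steps γ_i = 23·8^i mod 31: γ_0=23, γ_1=29 (in table at j=3).
x = i·n + j = 1·6 + 3 = 9.
Check: 24^9 ≡ 23 (mod 31).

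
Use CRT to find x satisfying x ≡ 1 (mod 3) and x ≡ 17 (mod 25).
67

Using Chinese Remainder Theorem:
M = 3 × 25 = 75
M1 = 25, M2 = 3
y1 = 25^(-1) mod 3 = 1
y2 = 3^(-1) mod 25 = 17
x = (1×25×1 + 17×3×17) mod 75 = 67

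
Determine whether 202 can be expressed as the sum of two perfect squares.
9² + 11² (a=9, b=11)

Factorization: 202 = 2 × 101
By Fermat: n is sum of two squares iff every prime p ≡ 3 (mod 4) appears to even power.
All primes ≡ 3 (mod 4) appear to even power.
Search a = 0, 1, 2, … for 202 - a² a perfect square: first hit at a = 9: 202 - 81 = 121 = 11².
202 = 9² + 11² = 81 + 121 ✓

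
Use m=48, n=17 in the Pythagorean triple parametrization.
(2015, 1632, 2593)

Euclid's formula: a = m² - n², b = 2mn, c = m² + n²
m = 48, n = 17
a = 48² - 17² = 2304 - 289 = 2015
b = 2 × 48 × 17 = 1632
c = 48² + 17² = 2304 + 289 = 2593
Verification: 2015² + 1632² = 4060225 + 2663424 = 6723649 = 2593² ✓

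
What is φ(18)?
6

18 = 2 × 3^2
φ(n) = n × ∏(1 - 1/p) for each prime p dividing n
φ(18) = 18 × (1 - 1/2) × (1 - 1/3) = 6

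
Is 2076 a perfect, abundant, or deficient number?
abundant

Proper divisors of 2076: sum = 1 + 2 + 3 + 4 + 6 + 12 + 173 + 346 + 519 + 692 + 1038 = 2796
Since 2796 > 2076, 2076 is abundant.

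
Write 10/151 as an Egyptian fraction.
1/16 + 1/269 + 1/129981 + 1/84475171824

Greedy algorithm:
10/151: ceiling(151/10) = 16, use 1/16
9/2416: ceiling(2416/9) = 269, use 1/269
5/649904: ceiling(649904/5) = 129981, use 1/129981
1/84475171824: ceiling(84475171824/1) = 84475171824, use 1/84475171824
Result: 10/151 = 1/16 + 1/269 + 1/129981 + 1/84475171824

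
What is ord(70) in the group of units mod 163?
162

163 is prime, so ord(70) divides φ(163) = 162.
Divisors of 162: 1, 2, 3, 6, 9, 18, 27, 54, 81, 162.
Repeated squaring: 70^1 ≡ 70, 70^2 ≡ 10, 70^4 ≡ 100, 70^8 ≡ 57, 70^16 ≡ 152, 70^32 ≡ 121, 70^64 ≡ 134, 70^128 ≡ 26 (mod 163).
Test 70^d mod 163 for each divisor d in increasing order:
70^1 ≡ 70
70^2 ≡ 10
70^3 = 70^2·70^1 ≡ 48
70^6 = 70^4·70^2 ≡ 22
70^9 = 70^8·70^1 ≡ 78
70^18 = 70^16·70^2 ≡ 53
70^27 = 70^16·70^8·70^2·70^1 ≡ 59
70^54 = 70^32·70^16·70^4·70^2 ≡ 58
70^81 = 70^64·70^16·70^1 ≡ 162
70^162 = 70^128·70^32·70^2 ≡ 1  ← first divisor giving 1
The order is 162.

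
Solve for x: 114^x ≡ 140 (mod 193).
43

Baby-step giant-step with step n = ⌈√193⌉ = 14.
Baby steps 114^j mod 193 (j:value) for j=0..13: 0:1, 1:114, 2:65, 3:76, 4:172, 5:115, 6:179, 7:141, 8:55, 9:94, 10:101, 11:127, 12:3, 13:149.
Giant-step multiplier: 114^(-14) ≡ 114^(192-14) = 114^178 ≡ 97 (mod 193).
Giant steps γ_i = 140·97^i mod 193: γ_0=140, γ_1=70, γ_2=35, γ_3=114 (in table at j=1).
x = i·n + j = 3·14 + 1 = 43.
Check: 114^43 ≡ 140 (mod 193).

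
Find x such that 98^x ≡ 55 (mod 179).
43

Baby-step giant-step with step n = ⌈√179⌉ = 14.
Baby steps 98^j mod 179 (j:value) for j=0..13: 0:1, 1:98, 2:117, 3:10, 4:85, 5:96, 6:100, 7:134, 8:65, 9:105, 10:87, 11:113, 12:155, 13:154.
Giant-step multiplier: 98^(-14) ≡ 98^(178-14) = 98^164 ≡ 16 (mod 179).
Giant steps γ_i = 55·16^i mod 179: γ_0=55, γ_1=164, γ_2=118, γ_3=98 (in table at j=1).
x = i·n + j = 3·14 + 1 = 43.
Check: 98^43 ≡ 55 (mod 179).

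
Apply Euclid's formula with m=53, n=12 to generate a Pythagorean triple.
(2665, 1272, 2953)

Euclid's formula: a = m² - n², b = 2mn, c = m² + n²
m = 53, n = 12
a = 53² - 12² = 2809 - 144 = 2665
b = 2 × 53 × 12 = 1272
c = 53² + 12² = 2809 + 144 = 2953
Verification: 2665² + 1272² = 7102225 + 1617984 = 8720209 = 2953² ✓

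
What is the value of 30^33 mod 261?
117

Repeated squaring. Binary of 33 = 100001.
30^1 ≡ 30 (mod 261); 30^2 ≡ 117 (mod 261); 30^4 ≡ 117 (mod 261); 30^8 ≡ 117 (mod 261); 30^16 ≡ 117 (mod 261); 30^32 ≡ 117 (mod 261)
30^33 = 30^1 × 30^32 ≡ 117 (mod 261)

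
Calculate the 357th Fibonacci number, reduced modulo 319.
13

Matrix identity: Q^n = [[F_(n+1), F_n], [F_n, F_(n-1)]] with Q = [[1,1],[1,0]].
n = 357 = 101100101₂. Square-and-multiply, entries mod 319:
Q^1 = [[1,1],[1,0]]
Q^2 = (Q^1)² = [[2,1],[1,1]]
Q^5 = (Q^2)²·Q = [[8,5],[5,3]]
Q^11 = (Q^5)²·Q = [[144,89],[89,55]]
Q^22 = (Q^11)² = [[266,166],[166,100]]
Q^44 = (Q^22)² = [[60,146],[146,233]]
Q^89 = (Q^44)²·Q = [[66,34],[34,32]]
Q^178 = (Q^89)² = [[89,142],[142,266]]
Q^357 = (Q^178)²·Q = [[21,13],[13,8]]
F_357 mod 319 = Q^357[0][1] = 13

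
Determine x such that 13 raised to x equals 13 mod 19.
1

Baby-step giant-step with step n = ⌈√19⌉ = 5.
Baby steps 13^j mod 19 (j:value) for j=0..4: 0:1, 1:13, 2:17, 3:12, 4:4.
h = 13 is already in the table at j=1, so x = 1.
Check: 13^1 ≡ 13 (mod 19).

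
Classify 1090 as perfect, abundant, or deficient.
deficient

Proper divisors of 1090: sum = 1 + 2 + 5 + 10 + 109 + 218 + 545 = 890
Since 890 < 1090, 1090 is deficient.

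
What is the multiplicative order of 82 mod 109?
18

109 is prime, so ord(82) divides φ(109) = 108.
Divisors of 108: 1, 2, 3, 4, 6, 9, 12, 18, 27, 36, 54, 108.
Repeated squaring: 82^1 ≡ 82, 82^2 ≡ 75, 82^4 ≡ 66, 82^8 ≡ 105, 82^16 ≡ 16, 82^32 ≡ 38, 82^64 ≡ 27 (mod 109).
Test 82^d mod 109 for each divisor d in increasing order:
82^1 ≡ 82
82^2 ≡ 75
82^3 = 82^2·82^1 ≡ 46
82^4 ≡ 66
82^6 = 82^4·82^2 ≡ 45
82^9 = 82^8·82^1 ≡ 108
82^12 = 82^8·82^4 ≡ 63
82^18 = 82^16·82^2 ≡ 1  ← first divisor giving 1
The order is 18.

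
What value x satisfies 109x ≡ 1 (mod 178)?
49

gcd(109, 178) = 1, so the inverse exists.
Extended Euclidean algorithm on (178, 109):
178 = 1 × 109 + 69  ⟹  69 = (1)·178 + (-1)·109
109 = 1 × 69 + 40  ⟹  40 = (-1)·178 + (2)·109
69 = 1 × 40 + 29  ⟹  29 = (2)·178 + (-3)·109
40 = 1 × 29 + 11  ⟹  11 = (-3)·178 + (5)·109
29 = 2 × 11 + 7  ⟹  7 = (8)·178 + (-13)·109
11 = 1 × 7 + 4  ⟹  4 = (-11)·178 + (18)·109
7 = 1 × 4 + 3  ⟹  3 = (19)·178 + (-31)·109
4 = 1 × 3 + 1  ⟹  1 = (-30)·178 + (49)·109
So (49)·109 ≡ 1 (mod 178), i.e. 109^(-1) ≡ 49 (mod 178).
Check: 109 × 49 = 5341 ≡ 1 (mod 178)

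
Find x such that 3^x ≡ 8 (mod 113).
36

Baby-step giant-step with step n = ⌈√113⌉ = 11.
Baby steps 3^j mod 113 (j:value) for j=0..10: 0:1, 1:3, 2:9, 3:27, 4:81, 5:17, 6:51, 7:40, 8:7, 9:21, 10:63.
Giant-step multiplier: 3^(-11) ≡ 3^(112-11) = 3^101 ≡ 58 (mod 113).
Giant steps γ_i = 8·58^i mod 113: γ_0=8, γ_1=12, γ_2=18, γ_3=27 (in table at j=3).
x = i·n + j = 3·11 + 3 = 36.
Check: 3^36 ≡ 8 (mod 113).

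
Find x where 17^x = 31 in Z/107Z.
85

Baby-step giant-step with step n = ⌈√107⌉ = 11.
Baby steps 17^j mod 107 (j:value) for j=0..10: 0:1, 1:17, 2:75, 3:98, 4:61, 5:74, 6:81, 7:93, 8:83, 9:20, 10:19.
Giant-step multiplier: 17^(-11) ≡ 17^(106-11) = 17^95 ≡ 54 (mod 107).
Giant steps γ_i = 31·54^i mod 107: γ_0=31, γ_1=69, γ_2=88, γ_3=44, γ_4=22, γ_5=11, γ_6=59, γ_7=83 (in table at j=8).
x = i·n + j = 7·11 + 8 = 85.
Check: 17^85 ≡ 31 (mod 107).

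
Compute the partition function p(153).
54770336324

p(n) counts ways to write n as a sum of positive integers (order ignored).
Euler's pentagonal recurrence: p(k) = p(k-1) + p(k-2) - p(k-5) - p(k-7) + p(k-12) + p(k-15) - ... (offsets j(3j∓1)/2, signs ++--, p(0)=1, p(<0)=0).
DP table for k = 0..152: p(0)=1, p(1)=1, p(2)=2, p(3)=3, p(4)=5, p(5)=7, p(6)=11, p(7)=15, p(8)=22, p(9)=30, p(10)=42, p(11)=56, p(12)=77, p(13)=101, p(14)=135, p(15)=176, p(16)=231, p(17)=297, p(18)=385, p(19)=490, p(20)=627, p(21)=792, p(22)=1002, p(23)=1255, p(24)=1575, p(25)=1958, p(26)=2436, p(27)=3010, p(28)=3718, p(29)=4565, p(30)=5604, p(31)=6842, p(32)=8349, p(33)=10143, p(34)=12310, p(35)=14883, p(36)=17977, p(37)=21637, p(38)=26015, p(39)=31185, p(40)=37338, p(41)=44583, p(42)=53174, p(43)=63261, p(44)=75175, p(45)=89134, p(46)=105558, p(47)=124754, p(48)=147273, p(49)=173525, p(50)=204226, p(51)=239943, p(52)=281589, p(53)=329931, p(54)=386155, p(55)=451276, p(56)=526823, p(57)=614154, p(58)=715220, p(59)=831820, p(60)=966467, p(61)=1121505, p(62)=1300156, p(63)=1505499, p(64)=1741630, p(65)=2012558, p(66)=2323520, p(67)=2679689, p(68)=3087735, p(69)=3554345, p(70)=4087968, p(71)=4697205, p(72)=5392783, p(73)=6185689, p(74)=7089500, p(75)=8118264, p(76)=9289091, p(77)=10619863, p(78)=12132164, p(79)=13848650, p(80)=15796476, p(81)=18004327, p(82)=20506255, p(83)=23338469, p(84)=26543660, p(85)=30167357, p(86)=34262962, p(87)=38887673, p(88)=44108109, p(89)=49995925, p(90)=56634173, p(91)=64112359, p(92)=72533807, p(93)=82010177, p(94)=92669720, p(95)=104651419, p(96)=118114304, p(97)=133230930, p(98)=150198136, p(99)=169229875, p(100)=190569292, p(101)=214481126, p(102)=241265379, p(103)=271248950, p(104)=304801365, p(105)=342325709, p(106)=384276336, p(107)=431149389, p(108)=483502844, p(109)=541946240, p(110)=607163746, p(111)=679903203, p(112)=761002156, p(113)=851376628, p(114)=952050665, p(115)=1064144451, p(116)=1188908248, p(117)=1327710076, p(118)=1482074143, p(119)=1653668665, p(120)=1844349560, p(121)=2056148051, p(122)=2291320912, p(123)=2552338241, p(124)=2841940500, p(125)=3163127352, p(126)=3519222692, p(127)=3913864295, p(128)=4351078600, p(129)=4835271870, p(130)=5371315400, p(131)=5964539504, p(132)=6620830889, p(133)=7346629512, p(134)=8149040695, p(135)=9035836076, p(136)=10015581680, p(137)=11097645016, p(138)=12292341831, p(139)=13610949895, p(140)=15065878135, p(141)=16670689208, p(142)=18440293320, p(143)=20390982757, p(144)=22540654445, p(145)=24908858009, p(146)=27517052599, p(147)=30388671978, p(148)=33549419497, p(149)=37027355200, p(150)=40853235313, p(151)=45060624582, p(152)=49686288421.
Final step: p(153) = p(152) + p(151) - p(148) - p(146) + p(141) + p(138) - p(131) - p(127) + p(118) + p(113) - p(102) - p(96) + p(83) + p(76) - p(61) - p(53) + p(36) + p(27) - p(8)
= 49686288421 + 45060624582 - 33549419497 - 27517052599 + 16670689208 + 12292341831 - 5964539504 - 3913864295 + 1482074143 + 851376628 - 241265379 - 118114304 + 23338469 + 9289091 - 1121505 - 329931 + 17977 + 3010 - 22
= 54770336324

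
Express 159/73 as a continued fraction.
[2; 5, 1, 1, 1, 1, 2]

Euclidean algorithm steps:
159 = 2 × 73 + 13
73 = 5 × 13 + 8
13 = 1 × 8 + 5
8 = 1 × 5 + 3
5 = 1 × 3 + 2
3 = 1 × 2 + 1
2 = 2 × 1 + 0
Continued fraction: [2; 5, 1, 1, 1, 1, 2]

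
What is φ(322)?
132

322 = 2 × 7 × 23
φ(n) = n × ∏(1 - 1/p) for each prime p dividing n
φ(322) = 322 × (1 - 1/2) × (1 - 1/7) × (1 - 1/23) = 132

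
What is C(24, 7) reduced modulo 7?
3

Using Lucas' theorem:
Write n=24 and k=7 in base 7:
n in base 7: [3, 3]
k in base 7: [1, 0]
C(24,7) mod 7 = ∏ C(n_i, k_i) mod 7
Digit binomials (mod 7): C(3,1) = 3; C(3,0) = 1
Product: 3 × 1 = 3 ≡ 3 (mod 7)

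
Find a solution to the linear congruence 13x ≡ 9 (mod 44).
x ≡ 21 (mod 44)

gcd(13, 44) = 1, which divides 9, so solutions exist.
Find 13^(-1) mod 44 by the extended Euclidean algorithm:
44 = 3 × 13 + 5  ⟹  5 = (1)·44 + (-3)·13
13 = 2 × 5 + 3  ⟹  3 = (-2)·44 + (7)·13
5 = 1 × 3 + 2  ⟹  2 = (3)·44 + (-10)·13
3 = 1 × 2 + 1  ⟹  1 = (-5)·44 + (17)·13
So (17)·13 ≡ 1 (mod 44), i.e. 13^(-1) ≡ 17 (mod 44).
x ≡ 17 × 9 = 153 ≡ 21 (mod 44).
Check: 13 × 21 = 273 ≡ 9 (mod 44).
Unique solution: x ≡ 21 (mod 44)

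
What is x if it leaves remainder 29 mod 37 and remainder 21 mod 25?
621

Using Chinese Remainder Theorem:
M = 37 × 25 = 925
M1 = 25, M2 = 37
y1 = 25^(-1) mod 37 = 3
y2 = 37^(-1) mod 25 = 23
x = (29×25×3 + 21×37×23) mod 925 = 621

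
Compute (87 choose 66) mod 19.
11

Using Lucas' theorem:
Write n=87 and k=66 in base 19:
n in base 19: [4, 11]
k in base 19: [3, 9]
C(87,66) mod 19 = ∏ C(n_i, k_i) mod 19
Digit binomials (mod 19): C(4,3) = 4; C(11,9) = 55 ≡ 17
Product: 4 × 17 = 68 ≡ 11 (mod 19)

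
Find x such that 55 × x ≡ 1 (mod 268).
39

gcd(55, 268) = 1, so the inverse exists.
Extended Euclidean algorithm on (268, 55):
268 = 4 × 55 + 48  ⟹  48 = (1)·268 + (-4)·55
55 = 1 × 48 + 7  ⟹  7 = (-1)·268 + (5)·55
48 = 6 × 7 + 6  ⟹  6 = (7)·268 + (-34)·55
7 = 1 × 6 + 1  ⟹  1 = (-8)·268 + (39)·55
So (39)·55 ≡ 1 (mod 268), i.e. 55^(-1) ≡ 39 (mod 268).
Check: 55 × 39 = 2145 ≡ 1 (mod 268)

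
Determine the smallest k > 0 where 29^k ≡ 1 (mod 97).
96

97 is prime, so ord(29) divides φ(97) = 96.
Divisors of 96: 1, 2, 3, 4, 6, 8, 12, 16, 24, 32, 48, 96.
Repeated squaring: 29^1 ≡ 29, 29^2 ≡ 65, 29^4 ≡ 54, 29^8 ≡ 6, 29^16 ≡ 36, 29^32 ≡ 35, 29^64 ≡ 61 (mod 97).
Test 29^d mod 97 for each divisor d in increasing order:
29^1 ≡ 29
29^2 ≡ 65
29^3 = 29^2·29^1 ≡ 42
29^4 ≡ 54
29^6 = 29^4·29^2 ≡ 18
29^8 ≡ 6
29^12 = 29^8·29^4 ≡ 33
29^16 ≡ 36
29^24 = 29^16·29^8 ≡ 22
29^32 ≡ 35
29^48 = 29^32·29^16 ≡ 96
29^96 = 29^64·29^32 ≡ 1  ← first divisor giving 1
The order is 96.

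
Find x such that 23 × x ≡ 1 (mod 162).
155

gcd(23, 162) = 1, so the inverse exists.
Extended Euclidean algorithm on (162, 23):
162 = 7 × 23 + 1  ⟹  1 = (1)·162 + (-7)·23
So (-7)·23 ≡ 1 (mod 162), i.e. 23^(-1) ≡ -7 ≡ 155 (mod 162).
Check: 23 × 155 = 3565 ≡ 1 (mod 162)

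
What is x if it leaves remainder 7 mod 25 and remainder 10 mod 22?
32

Using Chinese Remainder Theorem:
M = 25 × 22 = 550
M1 = 22, M2 = 25
y1 = 22^(-1) mod 25 = 8
y2 = 25^(-1) mod 22 = 15
x = (7×22×8 + 10×25×15) mod 550 = 32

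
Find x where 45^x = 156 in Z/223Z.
130

Baby-step giant-step with step n = ⌈√223⌉ = 15.
Baby steps 45^j mod 223 (j:value) for j=0..14: 0:1, 1:45, 2:18, 3:141, 4:101, 5:85, 6:34, 7:192, 8:166, 9:111, 10:89, 11:214, 12:41, 13:61, 14:69.
Giant-step multiplier: 45^(-15) ≡ 45^(222-15) = 45^207 ≡ 118 (mod 223).
Giant steps γ_i = 156·118^i mod 223: γ_0=156, γ_1=122, γ_2=124, γ_3=137, γ_4=110, γ_5=46, γ_6=76, γ_7=48, γ_8=89 (in table at j=10).
x = i·n + j = 8·15 + 10 = 130.
Check: 45^130 ≡ 156 (mod 223).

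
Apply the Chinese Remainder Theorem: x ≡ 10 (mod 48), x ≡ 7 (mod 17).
58

Using Chinese Remainder Theorem:
M = 48 × 17 = 816
M1 = 17, M2 = 48
y1 = 17^(-1) mod 48 = 17
y2 = 48^(-1) mod 17 = 11
x = (10×17×17 + 7×48×11) mod 816 = 58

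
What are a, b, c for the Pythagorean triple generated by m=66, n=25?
(3731, 3300, 4981)

Euclid's formula: a = m² - n², b = 2mn, c = m² + n²
m = 66, n = 25
a = 66² - 25² = 4356 - 625 = 3731
b = 2 × 66 × 25 = 3300
c = 66² + 25² = 4356 + 625 = 4981
Verification: 3731² + 3300² = 13920361 + 10890000 = 24810361 = 4981² ✓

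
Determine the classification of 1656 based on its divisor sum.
abundant

Proper divisors of 1656: sum = 1 + 2 + 3 + 4 + 6 + 8 + 9 + 12 + ... + 276 + 414 + 552 + 828 (23 divisors) = 3024
Since 3024 > 1656, 1656 is abundant.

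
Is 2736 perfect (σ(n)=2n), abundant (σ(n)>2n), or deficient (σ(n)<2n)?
abundant

Proper divisors of 2736: sum = 1 + 2 + 3 + 4 + 6 + 8 + 9 + 12 + ... + 456 + 684 + 912 + 1368 (29 divisors) = 5324
Since 5324 > 2736, 2736 is abundant.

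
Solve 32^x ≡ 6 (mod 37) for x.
27

Baby-step giant-step with step n = ⌈√37⌉ = 7.
Baby steps 32^j mod 37 (j:value) for j=0..6: 0:1, 1:32, 2:25, 3:23, 4:33, 5:20, 6:11.
Giant-step multiplier: 32^(-7) ≡ 32^(36-7) = 32^29 ≡ 2 (mod 37).
Giant steps γ_i = 6·2^i mod 37: γ_0=6, γ_1=12, γ_2=24, γ_3=11 (in table at j=6).
x = i·n + j = 3·7 + 6 = 27.
Check: 32^27 ≡ 6 (mod 37).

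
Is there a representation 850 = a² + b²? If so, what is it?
3² + 29² (a=3, b=29)

Factorization: 850 = 2 × 5^2 × 17
By Fermat: n is sum of two squares iff every prime p ≡ 3 (mod 4) appears to even power.
All primes ≡ 3 (mod 4) appear to even power.
Search a = 0, 1, 2, … for 850 - a² a perfect square: first hit at a = 3: 850 - 9 = 841 = 29².
850 = 3² + 29² = 9 + 841 ✓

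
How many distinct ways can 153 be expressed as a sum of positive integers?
54770336324

p(n) counts ways to write n as a sum of positive integers (order ignored).
Euler's pentagonal recurrence: p(k) = p(k-1) + p(k-2) - p(k-5) - p(k-7) + p(k-12) + p(k-15) - ... (offsets j(3j∓1)/2, signs ++--, p(0)=1, p(<0)=0).
DP table for k = 0..152: p(0)=1, p(1)=1, p(2)=2, p(3)=3, p(4)=5, p(5)=7, p(6)=11, p(7)=15, p(8)=22, p(9)=30, p(10)=42, p(11)=56, p(12)=77, p(13)=101, p(14)=135, p(15)=176, p(16)=231, p(17)=297, p(18)=385, p(19)=490, p(20)=627, p(21)=792, p(22)=1002, p(23)=1255, p(24)=1575, p(25)=1958, p(26)=2436, p(27)=3010, p(28)=3718, p(29)=4565, p(30)=5604, p(31)=6842, p(32)=8349, p(33)=10143, p(34)=12310, p(35)=14883, p(36)=17977, p(37)=21637, p(38)=26015, p(39)=31185, p(40)=37338, p(41)=44583, p(42)=53174, p(43)=63261, p(44)=75175, p(45)=89134, p(46)=105558, p(47)=124754, p(48)=147273, p(49)=173525, p(50)=204226, p(51)=239943, p(52)=281589, p(53)=329931, p(54)=386155, p(55)=451276, p(56)=526823, p(57)=614154, p(58)=715220, p(59)=831820, p(60)=966467, p(61)=1121505, p(62)=1300156, p(63)=1505499, p(64)=1741630, p(65)=2012558, p(66)=2323520, p(67)=2679689, p(68)=3087735, p(69)=3554345, p(70)=4087968, p(71)=4697205, p(72)=5392783, p(73)=6185689, p(74)=7089500, p(75)=8118264, p(76)=9289091, p(77)=10619863, p(78)=12132164, p(79)=13848650, p(80)=15796476, p(81)=18004327, p(82)=20506255, p(83)=23338469, p(84)=26543660, p(85)=30167357, p(86)=34262962, p(87)=38887673, p(88)=44108109, p(89)=49995925, p(90)=56634173, p(91)=64112359, p(92)=72533807, p(93)=82010177, p(94)=92669720, p(95)=104651419, p(96)=118114304, p(97)=133230930, p(98)=150198136, p(99)=169229875, p(100)=190569292, p(101)=214481126, p(102)=241265379, p(103)=271248950, p(104)=304801365, p(105)=342325709, p(106)=384276336, p(107)=431149389, p(108)=483502844, p(109)=541946240, p(110)=607163746, p(111)=679903203, p(112)=761002156, p(113)=851376628, p(114)=952050665, p(115)=1064144451, p(116)=1188908248, p(117)=1327710076, p(118)=1482074143, p(119)=1653668665, p(120)=1844349560, p(121)=2056148051, p(122)=2291320912, p(123)=2552338241, p(124)=2841940500, p(125)=3163127352, p(126)=3519222692, p(127)=3913864295, p(128)=4351078600, p(129)=4835271870, p(130)=5371315400, p(131)=5964539504, p(132)=6620830889, p(133)=7346629512, p(134)=8149040695, p(135)=9035836076, p(136)=10015581680, p(137)=11097645016, p(138)=12292341831, p(139)=13610949895, p(140)=15065878135, p(141)=16670689208, p(142)=18440293320, p(143)=20390982757, p(144)=22540654445, p(145)=24908858009, p(146)=27517052599, p(147)=30388671978, p(148)=33549419497, p(149)=37027355200, p(150)=40853235313, p(151)=45060624582, p(152)=49686288421.
Final step: p(153) = p(152) + p(151) - p(148) - p(146) + p(141) + p(138) - p(131) - p(127) + p(118) + p(113) - p(102) - p(96) + p(83) + p(76) - p(61) - p(53) + p(36) + p(27) - p(8)
= 49686288421 + 45060624582 - 33549419497 - 27517052599 + 16670689208 + 12292341831 - 5964539504 - 3913864295 + 1482074143 + 851376628 - 241265379 - 118114304 + 23338469 + 9289091 - 1121505 - 329931 + 17977 + 3010 - 22
= 54770336324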